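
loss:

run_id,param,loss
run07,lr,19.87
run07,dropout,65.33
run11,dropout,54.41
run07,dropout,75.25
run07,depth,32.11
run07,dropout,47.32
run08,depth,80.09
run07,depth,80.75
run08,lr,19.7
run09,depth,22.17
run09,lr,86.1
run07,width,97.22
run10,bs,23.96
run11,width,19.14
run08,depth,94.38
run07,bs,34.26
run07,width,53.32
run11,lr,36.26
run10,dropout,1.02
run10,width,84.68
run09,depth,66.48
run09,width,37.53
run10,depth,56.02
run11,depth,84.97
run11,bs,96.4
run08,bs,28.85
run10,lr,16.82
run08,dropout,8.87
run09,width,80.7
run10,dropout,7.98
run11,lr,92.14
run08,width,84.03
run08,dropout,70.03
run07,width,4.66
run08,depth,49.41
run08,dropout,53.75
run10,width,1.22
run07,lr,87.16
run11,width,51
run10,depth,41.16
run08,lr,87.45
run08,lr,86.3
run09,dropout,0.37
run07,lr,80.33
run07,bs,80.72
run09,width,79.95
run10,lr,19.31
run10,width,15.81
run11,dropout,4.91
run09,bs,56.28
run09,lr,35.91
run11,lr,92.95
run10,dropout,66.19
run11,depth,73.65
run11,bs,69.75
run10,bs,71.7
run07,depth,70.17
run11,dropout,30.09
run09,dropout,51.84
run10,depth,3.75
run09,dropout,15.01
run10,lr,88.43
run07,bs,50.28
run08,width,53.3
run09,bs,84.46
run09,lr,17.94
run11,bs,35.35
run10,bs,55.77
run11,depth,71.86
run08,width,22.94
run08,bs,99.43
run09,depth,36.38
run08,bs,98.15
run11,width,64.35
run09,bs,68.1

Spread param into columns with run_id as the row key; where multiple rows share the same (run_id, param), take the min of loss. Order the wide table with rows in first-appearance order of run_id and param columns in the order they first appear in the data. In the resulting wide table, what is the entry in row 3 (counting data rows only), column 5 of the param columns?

With rows in first-appearance order of run_id, row 3 is run_id=run08. param columns in first-appearance order: lr, dropout, depth, width, bs; column 5 is bs.
Long rows with run_id=run08, param=bs: min(28.85, 99.43, 98.15) = 28.85.

28.85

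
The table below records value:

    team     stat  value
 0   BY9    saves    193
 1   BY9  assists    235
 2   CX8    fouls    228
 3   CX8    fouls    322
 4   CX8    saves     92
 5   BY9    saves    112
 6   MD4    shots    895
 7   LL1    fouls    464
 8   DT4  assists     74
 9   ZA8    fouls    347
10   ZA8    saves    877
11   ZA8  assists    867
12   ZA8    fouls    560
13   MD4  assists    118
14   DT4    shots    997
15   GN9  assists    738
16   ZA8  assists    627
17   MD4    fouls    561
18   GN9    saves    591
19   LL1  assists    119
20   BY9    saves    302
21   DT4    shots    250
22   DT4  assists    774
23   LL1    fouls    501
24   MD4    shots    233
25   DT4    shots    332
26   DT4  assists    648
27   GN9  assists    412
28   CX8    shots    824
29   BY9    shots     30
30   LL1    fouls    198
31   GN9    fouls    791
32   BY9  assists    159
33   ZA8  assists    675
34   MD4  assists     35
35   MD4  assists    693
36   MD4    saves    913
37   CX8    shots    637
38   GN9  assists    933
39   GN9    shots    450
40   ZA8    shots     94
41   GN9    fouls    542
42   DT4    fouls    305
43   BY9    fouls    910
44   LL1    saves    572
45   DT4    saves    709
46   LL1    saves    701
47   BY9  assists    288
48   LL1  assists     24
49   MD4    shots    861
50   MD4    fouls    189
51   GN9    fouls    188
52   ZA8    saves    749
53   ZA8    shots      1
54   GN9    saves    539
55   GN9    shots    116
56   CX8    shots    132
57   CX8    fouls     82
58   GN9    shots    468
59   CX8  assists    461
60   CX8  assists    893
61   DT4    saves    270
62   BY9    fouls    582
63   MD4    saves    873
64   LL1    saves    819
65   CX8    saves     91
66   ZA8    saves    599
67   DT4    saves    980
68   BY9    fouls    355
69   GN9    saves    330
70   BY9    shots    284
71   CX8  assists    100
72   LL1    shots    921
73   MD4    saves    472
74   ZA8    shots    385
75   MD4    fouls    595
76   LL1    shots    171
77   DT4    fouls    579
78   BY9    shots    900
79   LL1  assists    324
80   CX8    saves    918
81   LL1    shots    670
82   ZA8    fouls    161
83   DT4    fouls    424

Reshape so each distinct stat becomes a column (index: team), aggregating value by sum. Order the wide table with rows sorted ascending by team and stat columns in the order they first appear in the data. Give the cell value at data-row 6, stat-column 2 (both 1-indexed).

846

With rows sorted ascending by team, row 6 is team=MD4. stat columns in first-appearance order: saves, assists, fouls, shots; column 2 is assists.
Long rows with team=MD4, stat=assists: 118 + 35 + 693 = 846.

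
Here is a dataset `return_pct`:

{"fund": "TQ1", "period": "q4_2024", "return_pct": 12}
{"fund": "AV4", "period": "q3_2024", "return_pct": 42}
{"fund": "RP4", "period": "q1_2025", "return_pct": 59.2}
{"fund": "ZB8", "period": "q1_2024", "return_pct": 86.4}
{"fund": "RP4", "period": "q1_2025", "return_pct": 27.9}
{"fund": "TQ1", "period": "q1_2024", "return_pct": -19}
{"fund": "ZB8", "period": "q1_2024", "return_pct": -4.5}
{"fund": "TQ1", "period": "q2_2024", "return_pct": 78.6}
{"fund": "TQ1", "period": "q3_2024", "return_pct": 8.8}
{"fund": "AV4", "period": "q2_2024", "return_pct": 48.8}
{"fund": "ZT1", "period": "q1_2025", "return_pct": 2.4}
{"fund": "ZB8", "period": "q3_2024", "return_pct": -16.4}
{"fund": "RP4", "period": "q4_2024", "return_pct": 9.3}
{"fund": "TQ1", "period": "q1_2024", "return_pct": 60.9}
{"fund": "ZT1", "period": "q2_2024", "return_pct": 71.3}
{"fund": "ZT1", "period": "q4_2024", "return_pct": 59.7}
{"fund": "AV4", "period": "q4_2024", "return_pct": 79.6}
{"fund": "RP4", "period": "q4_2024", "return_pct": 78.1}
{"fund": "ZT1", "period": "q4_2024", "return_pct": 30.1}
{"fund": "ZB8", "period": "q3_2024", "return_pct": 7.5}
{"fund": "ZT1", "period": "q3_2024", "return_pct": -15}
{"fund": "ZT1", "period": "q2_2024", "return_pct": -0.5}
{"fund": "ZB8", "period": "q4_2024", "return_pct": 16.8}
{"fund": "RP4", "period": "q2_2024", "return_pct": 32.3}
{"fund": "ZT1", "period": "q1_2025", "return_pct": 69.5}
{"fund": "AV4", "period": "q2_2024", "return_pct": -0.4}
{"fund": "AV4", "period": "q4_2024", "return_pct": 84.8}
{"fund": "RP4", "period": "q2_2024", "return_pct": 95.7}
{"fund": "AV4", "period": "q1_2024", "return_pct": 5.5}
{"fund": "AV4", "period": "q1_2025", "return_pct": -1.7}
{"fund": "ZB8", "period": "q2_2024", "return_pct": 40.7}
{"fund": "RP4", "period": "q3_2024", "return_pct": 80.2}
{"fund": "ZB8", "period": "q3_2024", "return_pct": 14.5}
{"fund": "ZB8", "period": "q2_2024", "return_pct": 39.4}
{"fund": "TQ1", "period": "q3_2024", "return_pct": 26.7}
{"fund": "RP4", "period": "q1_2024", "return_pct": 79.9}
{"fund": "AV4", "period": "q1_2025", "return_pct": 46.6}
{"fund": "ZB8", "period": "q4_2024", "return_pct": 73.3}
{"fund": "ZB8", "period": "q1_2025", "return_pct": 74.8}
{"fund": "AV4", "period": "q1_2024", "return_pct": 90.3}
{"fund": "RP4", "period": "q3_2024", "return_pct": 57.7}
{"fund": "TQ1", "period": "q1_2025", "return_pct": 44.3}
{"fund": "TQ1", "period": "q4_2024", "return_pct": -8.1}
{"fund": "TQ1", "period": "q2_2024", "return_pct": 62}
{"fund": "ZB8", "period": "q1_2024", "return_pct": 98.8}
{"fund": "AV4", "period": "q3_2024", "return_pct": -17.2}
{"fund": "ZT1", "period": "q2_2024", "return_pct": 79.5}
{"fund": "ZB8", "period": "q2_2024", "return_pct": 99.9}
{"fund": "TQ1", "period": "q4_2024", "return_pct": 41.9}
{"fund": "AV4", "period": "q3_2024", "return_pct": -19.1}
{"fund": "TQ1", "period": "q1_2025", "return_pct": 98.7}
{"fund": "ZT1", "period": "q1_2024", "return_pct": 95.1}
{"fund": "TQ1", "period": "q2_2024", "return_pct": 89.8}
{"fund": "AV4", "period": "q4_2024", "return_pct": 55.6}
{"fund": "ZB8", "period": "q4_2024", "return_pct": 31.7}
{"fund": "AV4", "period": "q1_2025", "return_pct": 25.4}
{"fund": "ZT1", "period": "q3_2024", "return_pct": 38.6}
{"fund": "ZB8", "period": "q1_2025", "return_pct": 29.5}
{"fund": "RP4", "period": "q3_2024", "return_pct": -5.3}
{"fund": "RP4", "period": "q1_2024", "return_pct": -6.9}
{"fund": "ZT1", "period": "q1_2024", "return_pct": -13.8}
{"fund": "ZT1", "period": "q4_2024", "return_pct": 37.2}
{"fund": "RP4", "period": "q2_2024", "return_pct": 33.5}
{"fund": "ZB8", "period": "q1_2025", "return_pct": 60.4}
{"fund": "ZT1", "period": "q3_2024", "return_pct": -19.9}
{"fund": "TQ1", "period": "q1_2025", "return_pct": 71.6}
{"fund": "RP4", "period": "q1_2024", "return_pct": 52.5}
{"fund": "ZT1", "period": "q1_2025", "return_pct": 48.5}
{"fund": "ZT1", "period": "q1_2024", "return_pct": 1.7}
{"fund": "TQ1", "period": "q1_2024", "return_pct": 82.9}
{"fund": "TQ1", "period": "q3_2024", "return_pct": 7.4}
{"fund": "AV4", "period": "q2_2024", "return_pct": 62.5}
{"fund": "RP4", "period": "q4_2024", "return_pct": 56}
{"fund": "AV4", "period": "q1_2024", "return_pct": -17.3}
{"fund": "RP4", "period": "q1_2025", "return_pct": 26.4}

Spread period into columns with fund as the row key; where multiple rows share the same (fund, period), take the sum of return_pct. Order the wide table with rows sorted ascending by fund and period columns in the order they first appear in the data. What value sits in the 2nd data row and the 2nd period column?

132.6

With rows sorted ascending by fund, row 2 is fund=RP4. period columns in first-appearance order: q4_2024, q3_2024, q1_2025, q1_2024, q2_2024; column 2 is q3_2024.
Long rows with fund=RP4, period=q3_2024: 80.2 + 57.7 + -5.3 = 132.6.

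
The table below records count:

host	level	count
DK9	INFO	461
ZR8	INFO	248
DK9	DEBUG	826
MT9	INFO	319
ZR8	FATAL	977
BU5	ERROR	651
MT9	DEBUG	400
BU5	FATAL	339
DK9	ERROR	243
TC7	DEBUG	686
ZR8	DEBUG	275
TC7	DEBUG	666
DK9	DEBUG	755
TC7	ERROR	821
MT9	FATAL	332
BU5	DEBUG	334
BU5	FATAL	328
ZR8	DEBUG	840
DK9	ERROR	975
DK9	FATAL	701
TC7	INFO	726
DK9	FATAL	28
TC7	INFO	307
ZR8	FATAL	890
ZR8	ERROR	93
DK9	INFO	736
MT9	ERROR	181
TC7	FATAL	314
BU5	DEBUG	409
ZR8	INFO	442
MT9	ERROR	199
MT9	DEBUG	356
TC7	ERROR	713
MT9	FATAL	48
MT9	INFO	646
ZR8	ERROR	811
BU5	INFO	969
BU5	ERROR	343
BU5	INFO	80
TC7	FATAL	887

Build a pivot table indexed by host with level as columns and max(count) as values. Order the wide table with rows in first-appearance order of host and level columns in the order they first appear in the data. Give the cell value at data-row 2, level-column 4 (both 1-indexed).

With rows in first-appearance order of host, row 2 is host=ZR8. level columns in first-appearance order: INFO, DEBUG, FATAL, ERROR; column 4 is ERROR.
Long rows with host=ZR8, level=ERROR: max(93, 811) = 811.

811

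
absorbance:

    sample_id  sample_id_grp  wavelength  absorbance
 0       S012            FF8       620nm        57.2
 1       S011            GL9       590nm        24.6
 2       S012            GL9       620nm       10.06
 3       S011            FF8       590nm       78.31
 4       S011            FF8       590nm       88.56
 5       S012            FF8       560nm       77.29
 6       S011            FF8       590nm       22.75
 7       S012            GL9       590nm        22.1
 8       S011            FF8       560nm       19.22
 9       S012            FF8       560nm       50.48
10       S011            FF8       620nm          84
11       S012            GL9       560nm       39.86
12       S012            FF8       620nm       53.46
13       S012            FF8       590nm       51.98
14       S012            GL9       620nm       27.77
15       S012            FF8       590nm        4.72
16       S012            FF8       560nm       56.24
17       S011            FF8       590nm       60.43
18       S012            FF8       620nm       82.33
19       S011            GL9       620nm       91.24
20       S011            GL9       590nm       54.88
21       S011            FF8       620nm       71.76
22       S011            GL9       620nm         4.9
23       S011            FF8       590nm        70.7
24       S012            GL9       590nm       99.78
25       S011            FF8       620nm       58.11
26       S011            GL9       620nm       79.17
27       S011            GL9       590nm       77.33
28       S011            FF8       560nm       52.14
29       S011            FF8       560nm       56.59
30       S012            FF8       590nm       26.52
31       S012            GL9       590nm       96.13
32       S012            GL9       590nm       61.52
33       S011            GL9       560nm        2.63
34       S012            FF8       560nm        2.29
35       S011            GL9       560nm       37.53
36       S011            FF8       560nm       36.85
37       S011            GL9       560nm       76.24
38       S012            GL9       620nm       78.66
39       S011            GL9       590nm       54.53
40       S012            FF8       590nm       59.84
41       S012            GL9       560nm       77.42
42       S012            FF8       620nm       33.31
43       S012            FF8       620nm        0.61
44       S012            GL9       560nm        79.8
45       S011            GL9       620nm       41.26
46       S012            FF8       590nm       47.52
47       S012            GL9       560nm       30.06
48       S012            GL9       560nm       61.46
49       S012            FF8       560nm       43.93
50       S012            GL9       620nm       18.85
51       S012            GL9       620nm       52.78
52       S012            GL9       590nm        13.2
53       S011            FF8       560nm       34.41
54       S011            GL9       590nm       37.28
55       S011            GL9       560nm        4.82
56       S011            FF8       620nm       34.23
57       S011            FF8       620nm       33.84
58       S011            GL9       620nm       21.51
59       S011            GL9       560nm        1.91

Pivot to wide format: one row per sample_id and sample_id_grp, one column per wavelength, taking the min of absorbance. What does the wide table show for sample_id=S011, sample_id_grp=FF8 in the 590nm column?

22.75

Rows with sample_id=S011, sample_id_grp=FF8 and wavelength=590nm: absorbance values are 78.31, 88.56, 22.75, 60.43, 70.7.
min(78.31, 88.56, 22.75, 60.43, 70.7) = 22.75.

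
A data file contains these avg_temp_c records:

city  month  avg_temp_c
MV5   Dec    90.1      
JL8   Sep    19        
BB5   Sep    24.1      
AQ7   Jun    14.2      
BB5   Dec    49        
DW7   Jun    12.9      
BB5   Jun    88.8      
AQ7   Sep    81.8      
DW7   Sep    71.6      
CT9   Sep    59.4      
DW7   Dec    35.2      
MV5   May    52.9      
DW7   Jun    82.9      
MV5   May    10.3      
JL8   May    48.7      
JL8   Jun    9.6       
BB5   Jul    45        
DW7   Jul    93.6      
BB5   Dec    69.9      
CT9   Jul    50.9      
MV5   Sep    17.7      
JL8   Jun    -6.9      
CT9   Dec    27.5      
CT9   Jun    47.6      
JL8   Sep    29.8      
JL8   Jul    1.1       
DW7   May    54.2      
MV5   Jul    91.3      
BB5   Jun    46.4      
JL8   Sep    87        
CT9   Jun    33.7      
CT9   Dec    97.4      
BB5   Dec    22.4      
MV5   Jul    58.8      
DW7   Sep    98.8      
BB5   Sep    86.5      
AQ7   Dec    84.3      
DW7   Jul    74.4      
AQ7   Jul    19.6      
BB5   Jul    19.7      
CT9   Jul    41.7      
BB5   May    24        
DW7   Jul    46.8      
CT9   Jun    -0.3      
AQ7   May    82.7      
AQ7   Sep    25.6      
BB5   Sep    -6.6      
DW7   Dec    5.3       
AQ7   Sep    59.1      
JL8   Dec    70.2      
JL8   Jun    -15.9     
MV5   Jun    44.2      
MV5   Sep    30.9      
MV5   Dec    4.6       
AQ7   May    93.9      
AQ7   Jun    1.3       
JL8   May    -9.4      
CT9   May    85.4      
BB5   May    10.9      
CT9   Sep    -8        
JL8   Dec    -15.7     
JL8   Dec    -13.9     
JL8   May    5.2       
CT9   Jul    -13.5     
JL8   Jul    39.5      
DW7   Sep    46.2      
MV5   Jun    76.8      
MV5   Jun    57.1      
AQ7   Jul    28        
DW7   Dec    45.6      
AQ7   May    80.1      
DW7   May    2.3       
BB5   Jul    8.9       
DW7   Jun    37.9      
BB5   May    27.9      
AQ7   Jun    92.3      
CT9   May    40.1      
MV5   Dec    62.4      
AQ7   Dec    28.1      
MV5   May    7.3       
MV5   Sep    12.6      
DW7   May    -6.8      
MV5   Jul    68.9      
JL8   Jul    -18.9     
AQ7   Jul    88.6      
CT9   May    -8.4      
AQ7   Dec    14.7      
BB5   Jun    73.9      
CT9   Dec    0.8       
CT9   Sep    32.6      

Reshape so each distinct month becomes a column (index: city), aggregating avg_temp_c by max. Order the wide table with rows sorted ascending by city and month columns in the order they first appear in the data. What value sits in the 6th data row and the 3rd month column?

76.8

With rows sorted ascending by city, row 6 is city=MV5. month columns in first-appearance order: Dec, Sep, Jun, May, Jul; column 3 is Jun.
Long rows with city=MV5, month=Jun: max(44.2, 76.8, 57.1) = 76.8.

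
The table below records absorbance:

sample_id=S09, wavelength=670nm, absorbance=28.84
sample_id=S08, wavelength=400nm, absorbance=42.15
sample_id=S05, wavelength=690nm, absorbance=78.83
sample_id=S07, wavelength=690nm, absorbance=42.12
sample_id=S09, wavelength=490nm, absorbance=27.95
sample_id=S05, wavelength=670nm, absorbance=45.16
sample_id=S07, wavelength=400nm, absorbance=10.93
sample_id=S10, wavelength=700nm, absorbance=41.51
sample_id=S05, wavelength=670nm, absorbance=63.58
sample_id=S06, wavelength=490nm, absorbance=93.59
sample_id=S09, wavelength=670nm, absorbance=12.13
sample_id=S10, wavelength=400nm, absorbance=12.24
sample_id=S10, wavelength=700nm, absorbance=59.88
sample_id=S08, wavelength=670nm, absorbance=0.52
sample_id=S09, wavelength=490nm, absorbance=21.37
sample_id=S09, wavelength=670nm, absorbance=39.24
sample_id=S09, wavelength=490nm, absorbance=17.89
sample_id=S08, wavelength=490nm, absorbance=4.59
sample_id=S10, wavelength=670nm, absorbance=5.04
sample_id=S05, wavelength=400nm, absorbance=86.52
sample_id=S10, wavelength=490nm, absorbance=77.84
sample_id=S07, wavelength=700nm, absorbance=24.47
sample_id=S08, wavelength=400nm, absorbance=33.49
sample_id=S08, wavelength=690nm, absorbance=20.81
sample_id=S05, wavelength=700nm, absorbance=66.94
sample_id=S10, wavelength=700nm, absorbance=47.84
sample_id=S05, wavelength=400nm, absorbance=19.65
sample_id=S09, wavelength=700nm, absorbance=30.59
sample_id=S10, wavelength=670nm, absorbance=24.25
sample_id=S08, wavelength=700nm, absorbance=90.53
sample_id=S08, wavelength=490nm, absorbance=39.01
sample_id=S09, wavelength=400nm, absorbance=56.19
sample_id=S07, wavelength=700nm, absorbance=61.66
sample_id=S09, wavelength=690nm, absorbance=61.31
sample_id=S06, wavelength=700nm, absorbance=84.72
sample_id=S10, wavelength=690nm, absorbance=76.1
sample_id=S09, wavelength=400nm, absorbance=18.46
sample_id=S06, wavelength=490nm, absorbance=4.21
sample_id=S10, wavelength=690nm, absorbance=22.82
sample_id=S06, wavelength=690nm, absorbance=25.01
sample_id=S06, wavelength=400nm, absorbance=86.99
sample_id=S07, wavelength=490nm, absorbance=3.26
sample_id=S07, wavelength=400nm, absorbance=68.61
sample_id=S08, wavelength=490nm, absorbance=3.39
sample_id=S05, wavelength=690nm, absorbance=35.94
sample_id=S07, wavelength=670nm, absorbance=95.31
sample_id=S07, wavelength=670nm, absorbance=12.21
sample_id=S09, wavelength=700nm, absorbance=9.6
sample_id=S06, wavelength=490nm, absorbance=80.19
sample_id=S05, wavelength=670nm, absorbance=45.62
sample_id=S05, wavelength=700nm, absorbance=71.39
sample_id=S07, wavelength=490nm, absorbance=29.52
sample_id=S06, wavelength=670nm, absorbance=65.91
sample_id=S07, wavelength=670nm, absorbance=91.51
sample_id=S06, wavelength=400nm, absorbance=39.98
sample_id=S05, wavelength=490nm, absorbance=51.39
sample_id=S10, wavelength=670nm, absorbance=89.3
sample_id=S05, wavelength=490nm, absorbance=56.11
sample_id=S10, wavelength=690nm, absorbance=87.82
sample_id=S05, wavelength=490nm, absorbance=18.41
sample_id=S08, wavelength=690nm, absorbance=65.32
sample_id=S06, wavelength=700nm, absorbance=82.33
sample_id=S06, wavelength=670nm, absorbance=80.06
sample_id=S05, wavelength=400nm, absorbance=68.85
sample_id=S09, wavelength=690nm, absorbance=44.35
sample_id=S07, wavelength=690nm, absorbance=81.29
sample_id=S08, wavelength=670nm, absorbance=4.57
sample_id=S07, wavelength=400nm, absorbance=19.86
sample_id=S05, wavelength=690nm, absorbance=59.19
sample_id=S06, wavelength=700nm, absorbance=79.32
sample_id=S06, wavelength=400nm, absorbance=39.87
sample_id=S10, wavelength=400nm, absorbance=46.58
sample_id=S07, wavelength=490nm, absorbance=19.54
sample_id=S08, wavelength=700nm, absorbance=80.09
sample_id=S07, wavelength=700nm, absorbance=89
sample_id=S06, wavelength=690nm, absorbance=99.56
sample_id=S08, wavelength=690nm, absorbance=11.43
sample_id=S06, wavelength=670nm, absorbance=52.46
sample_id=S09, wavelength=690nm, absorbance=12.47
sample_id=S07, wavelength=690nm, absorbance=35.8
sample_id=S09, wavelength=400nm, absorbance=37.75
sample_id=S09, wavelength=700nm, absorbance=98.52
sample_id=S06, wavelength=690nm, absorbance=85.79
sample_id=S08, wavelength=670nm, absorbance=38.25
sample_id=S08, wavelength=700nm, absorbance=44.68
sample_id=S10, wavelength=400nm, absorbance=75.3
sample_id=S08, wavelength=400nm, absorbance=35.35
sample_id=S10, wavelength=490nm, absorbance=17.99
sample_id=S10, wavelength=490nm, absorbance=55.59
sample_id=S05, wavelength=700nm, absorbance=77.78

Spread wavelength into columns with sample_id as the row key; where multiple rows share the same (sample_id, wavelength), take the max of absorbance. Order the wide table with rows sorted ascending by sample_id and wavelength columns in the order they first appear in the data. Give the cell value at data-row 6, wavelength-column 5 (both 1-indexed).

59.88

With rows sorted ascending by sample_id, row 6 is sample_id=S10. wavelength columns in first-appearance order: 670nm, 400nm, 690nm, 490nm, 700nm; column 5 is 700nm.
Long rows with sample_id=S10, wavelength=700nm: max(41.51, 59.88, 47.84) = 59.88.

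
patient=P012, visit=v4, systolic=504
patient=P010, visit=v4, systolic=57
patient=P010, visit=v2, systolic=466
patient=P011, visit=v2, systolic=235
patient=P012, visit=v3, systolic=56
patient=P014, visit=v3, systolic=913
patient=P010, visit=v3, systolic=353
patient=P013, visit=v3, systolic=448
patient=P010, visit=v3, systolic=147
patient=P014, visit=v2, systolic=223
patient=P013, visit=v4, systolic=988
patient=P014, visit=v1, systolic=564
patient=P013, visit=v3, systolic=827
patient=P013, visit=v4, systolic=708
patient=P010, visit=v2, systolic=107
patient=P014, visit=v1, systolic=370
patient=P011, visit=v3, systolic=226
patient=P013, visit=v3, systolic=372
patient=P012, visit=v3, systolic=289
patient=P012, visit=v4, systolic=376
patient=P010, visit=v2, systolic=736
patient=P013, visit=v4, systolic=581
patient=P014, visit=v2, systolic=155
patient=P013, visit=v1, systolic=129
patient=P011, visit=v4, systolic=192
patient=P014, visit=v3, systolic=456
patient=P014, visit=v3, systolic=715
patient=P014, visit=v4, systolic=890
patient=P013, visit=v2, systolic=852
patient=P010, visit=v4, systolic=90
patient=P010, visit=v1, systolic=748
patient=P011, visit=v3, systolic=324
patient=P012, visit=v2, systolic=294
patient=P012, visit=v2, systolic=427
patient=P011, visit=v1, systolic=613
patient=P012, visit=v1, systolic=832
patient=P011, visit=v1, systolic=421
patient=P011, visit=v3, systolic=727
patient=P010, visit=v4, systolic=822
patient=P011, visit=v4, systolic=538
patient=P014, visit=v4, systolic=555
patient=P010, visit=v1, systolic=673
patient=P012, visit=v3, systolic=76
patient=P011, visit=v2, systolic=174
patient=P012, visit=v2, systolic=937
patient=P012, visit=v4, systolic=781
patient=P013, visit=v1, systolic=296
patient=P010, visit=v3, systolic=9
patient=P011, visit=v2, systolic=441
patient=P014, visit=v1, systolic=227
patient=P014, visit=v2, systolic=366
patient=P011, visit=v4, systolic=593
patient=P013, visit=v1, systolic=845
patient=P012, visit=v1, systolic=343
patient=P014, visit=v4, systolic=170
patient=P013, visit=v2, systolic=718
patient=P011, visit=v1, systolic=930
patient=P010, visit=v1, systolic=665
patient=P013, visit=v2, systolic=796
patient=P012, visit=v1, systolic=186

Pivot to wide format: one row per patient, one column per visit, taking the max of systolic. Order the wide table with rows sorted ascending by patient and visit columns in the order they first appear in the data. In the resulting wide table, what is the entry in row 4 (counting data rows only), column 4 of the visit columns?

845

With rows sorted ascending by patient, row 4 is patient=P013. visit columns in first-appearance order: v4, v2, v3, v1; column 4 is v1.
Long rows with patient=P013, visit=v1: max(129, 296, 845) = 845.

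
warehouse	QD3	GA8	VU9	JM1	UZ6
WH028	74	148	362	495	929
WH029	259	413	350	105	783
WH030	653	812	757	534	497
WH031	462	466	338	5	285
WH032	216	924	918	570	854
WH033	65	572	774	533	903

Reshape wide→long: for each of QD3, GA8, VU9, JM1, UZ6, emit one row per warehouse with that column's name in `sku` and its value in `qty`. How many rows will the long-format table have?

6 warehouse values × 5 melted columns = 30 rows.

30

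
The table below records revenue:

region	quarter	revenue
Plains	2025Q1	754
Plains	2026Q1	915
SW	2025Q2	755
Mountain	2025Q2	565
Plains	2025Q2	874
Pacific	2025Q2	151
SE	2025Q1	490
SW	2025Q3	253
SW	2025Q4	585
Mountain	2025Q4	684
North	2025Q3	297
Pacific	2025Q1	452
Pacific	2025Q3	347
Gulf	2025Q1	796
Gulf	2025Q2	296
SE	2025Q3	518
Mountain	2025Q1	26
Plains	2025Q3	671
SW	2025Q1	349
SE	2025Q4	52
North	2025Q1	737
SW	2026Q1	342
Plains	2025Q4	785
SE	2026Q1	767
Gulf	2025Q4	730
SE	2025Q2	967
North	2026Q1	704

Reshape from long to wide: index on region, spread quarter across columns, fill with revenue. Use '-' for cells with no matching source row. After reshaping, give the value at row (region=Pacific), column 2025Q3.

The long row with region=Pacific, quarter=2025Q3 has revenue=347.

347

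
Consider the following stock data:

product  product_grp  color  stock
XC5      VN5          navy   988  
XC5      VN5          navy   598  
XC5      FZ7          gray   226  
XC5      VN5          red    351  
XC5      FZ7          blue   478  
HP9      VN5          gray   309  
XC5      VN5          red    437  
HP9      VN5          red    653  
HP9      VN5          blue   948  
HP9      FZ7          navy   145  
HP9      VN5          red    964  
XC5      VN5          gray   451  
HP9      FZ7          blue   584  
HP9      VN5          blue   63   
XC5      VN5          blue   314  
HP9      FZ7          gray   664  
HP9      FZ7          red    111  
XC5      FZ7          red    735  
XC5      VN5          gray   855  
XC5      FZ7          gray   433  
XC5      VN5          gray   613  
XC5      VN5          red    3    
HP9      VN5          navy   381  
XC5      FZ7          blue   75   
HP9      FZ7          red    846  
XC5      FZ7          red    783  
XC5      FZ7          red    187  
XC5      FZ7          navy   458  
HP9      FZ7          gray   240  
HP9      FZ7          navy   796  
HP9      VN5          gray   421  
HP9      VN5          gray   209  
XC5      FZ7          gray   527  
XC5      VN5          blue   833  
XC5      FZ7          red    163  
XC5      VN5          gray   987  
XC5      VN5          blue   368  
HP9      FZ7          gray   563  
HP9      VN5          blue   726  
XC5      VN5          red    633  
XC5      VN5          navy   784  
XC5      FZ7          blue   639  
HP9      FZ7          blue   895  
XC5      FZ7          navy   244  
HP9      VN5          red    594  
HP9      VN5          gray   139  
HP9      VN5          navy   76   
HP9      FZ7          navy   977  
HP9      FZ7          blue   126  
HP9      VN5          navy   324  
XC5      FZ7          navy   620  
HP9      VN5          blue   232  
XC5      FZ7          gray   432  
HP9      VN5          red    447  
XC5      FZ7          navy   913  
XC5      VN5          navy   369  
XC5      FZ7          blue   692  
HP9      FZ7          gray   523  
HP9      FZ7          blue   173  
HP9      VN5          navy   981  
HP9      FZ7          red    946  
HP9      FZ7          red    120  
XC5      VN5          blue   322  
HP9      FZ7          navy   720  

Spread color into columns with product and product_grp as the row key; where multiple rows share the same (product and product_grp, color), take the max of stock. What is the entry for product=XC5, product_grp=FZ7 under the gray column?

527

Rows with product=XC5, product_grp=FZ7 and color=gray: stock values are 226, 433, 527, 432.
max(226, 433, 527, 432) = 527.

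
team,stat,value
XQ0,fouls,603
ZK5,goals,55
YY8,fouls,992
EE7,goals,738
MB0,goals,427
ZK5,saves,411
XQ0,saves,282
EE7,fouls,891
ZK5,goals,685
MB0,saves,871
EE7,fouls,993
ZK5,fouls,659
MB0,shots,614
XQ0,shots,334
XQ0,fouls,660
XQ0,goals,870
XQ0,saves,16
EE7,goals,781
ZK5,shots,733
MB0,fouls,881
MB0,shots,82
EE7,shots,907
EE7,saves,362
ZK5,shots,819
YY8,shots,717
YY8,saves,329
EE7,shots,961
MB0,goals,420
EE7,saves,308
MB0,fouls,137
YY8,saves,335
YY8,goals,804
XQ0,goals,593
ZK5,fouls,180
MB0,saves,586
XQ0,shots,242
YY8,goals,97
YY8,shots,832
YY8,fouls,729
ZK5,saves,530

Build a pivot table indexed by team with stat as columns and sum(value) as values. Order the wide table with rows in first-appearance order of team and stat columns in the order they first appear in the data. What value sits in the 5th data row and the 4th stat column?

696

With rows in first-appearance order of team, row 5 is team=MB0. stat columns in first-appearance order: fouls, goals, saves, shots; column 4 is shots.
Long rows with team=MB0, stat=shots: 614 + 82 = 696.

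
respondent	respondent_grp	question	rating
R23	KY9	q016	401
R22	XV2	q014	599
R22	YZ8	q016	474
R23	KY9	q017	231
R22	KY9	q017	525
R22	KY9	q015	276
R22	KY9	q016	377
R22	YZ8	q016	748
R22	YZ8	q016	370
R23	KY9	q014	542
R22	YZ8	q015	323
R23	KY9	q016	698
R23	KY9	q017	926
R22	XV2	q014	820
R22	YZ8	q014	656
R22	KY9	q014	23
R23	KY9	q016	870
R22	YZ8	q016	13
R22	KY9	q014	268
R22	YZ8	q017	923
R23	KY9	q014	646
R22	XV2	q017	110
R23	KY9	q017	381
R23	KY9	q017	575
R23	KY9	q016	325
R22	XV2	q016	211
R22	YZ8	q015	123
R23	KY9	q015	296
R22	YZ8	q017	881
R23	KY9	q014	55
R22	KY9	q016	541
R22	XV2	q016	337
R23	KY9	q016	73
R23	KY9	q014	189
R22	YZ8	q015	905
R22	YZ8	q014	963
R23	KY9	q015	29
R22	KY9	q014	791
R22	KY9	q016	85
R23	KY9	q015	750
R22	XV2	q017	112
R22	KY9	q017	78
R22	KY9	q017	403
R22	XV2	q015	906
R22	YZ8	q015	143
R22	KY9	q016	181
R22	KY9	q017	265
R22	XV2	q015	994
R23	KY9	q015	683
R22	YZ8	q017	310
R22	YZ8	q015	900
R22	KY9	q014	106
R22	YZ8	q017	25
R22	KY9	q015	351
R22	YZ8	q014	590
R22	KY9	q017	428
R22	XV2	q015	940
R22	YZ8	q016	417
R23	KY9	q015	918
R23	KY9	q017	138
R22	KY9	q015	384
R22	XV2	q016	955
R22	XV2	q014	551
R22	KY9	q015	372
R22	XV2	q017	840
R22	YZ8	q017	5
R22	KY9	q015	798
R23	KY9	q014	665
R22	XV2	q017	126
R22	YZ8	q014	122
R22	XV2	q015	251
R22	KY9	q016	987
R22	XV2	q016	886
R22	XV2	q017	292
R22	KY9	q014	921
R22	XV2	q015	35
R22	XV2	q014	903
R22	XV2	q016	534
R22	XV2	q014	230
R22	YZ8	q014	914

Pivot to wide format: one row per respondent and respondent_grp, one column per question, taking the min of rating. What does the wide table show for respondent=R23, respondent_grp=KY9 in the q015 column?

Rows with respondent=R23, respondent_grp=KY9 and question=q015: rating values are 296, 29, 750, 683, 918.
min(296, 29, 750, 683, 918) = 29.

29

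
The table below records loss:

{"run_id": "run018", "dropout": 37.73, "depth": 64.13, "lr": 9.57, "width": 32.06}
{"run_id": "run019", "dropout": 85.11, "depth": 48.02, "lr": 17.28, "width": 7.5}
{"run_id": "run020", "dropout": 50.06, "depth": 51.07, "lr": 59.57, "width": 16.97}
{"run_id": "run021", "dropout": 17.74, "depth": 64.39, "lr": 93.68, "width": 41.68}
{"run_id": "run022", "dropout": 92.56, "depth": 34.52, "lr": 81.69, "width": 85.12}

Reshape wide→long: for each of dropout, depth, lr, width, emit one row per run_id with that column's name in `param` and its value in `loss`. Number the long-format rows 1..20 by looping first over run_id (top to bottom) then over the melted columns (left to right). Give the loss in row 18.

20 rows total (5 × 4). Row 18: index ⌊(18-1)/4⌋ = 4 into run_id → run022; (18-1) mod 4 = 1 into the melted columns → depth.
So row 18 is (run022, depth, 34.52); loss = 34.52.

34.52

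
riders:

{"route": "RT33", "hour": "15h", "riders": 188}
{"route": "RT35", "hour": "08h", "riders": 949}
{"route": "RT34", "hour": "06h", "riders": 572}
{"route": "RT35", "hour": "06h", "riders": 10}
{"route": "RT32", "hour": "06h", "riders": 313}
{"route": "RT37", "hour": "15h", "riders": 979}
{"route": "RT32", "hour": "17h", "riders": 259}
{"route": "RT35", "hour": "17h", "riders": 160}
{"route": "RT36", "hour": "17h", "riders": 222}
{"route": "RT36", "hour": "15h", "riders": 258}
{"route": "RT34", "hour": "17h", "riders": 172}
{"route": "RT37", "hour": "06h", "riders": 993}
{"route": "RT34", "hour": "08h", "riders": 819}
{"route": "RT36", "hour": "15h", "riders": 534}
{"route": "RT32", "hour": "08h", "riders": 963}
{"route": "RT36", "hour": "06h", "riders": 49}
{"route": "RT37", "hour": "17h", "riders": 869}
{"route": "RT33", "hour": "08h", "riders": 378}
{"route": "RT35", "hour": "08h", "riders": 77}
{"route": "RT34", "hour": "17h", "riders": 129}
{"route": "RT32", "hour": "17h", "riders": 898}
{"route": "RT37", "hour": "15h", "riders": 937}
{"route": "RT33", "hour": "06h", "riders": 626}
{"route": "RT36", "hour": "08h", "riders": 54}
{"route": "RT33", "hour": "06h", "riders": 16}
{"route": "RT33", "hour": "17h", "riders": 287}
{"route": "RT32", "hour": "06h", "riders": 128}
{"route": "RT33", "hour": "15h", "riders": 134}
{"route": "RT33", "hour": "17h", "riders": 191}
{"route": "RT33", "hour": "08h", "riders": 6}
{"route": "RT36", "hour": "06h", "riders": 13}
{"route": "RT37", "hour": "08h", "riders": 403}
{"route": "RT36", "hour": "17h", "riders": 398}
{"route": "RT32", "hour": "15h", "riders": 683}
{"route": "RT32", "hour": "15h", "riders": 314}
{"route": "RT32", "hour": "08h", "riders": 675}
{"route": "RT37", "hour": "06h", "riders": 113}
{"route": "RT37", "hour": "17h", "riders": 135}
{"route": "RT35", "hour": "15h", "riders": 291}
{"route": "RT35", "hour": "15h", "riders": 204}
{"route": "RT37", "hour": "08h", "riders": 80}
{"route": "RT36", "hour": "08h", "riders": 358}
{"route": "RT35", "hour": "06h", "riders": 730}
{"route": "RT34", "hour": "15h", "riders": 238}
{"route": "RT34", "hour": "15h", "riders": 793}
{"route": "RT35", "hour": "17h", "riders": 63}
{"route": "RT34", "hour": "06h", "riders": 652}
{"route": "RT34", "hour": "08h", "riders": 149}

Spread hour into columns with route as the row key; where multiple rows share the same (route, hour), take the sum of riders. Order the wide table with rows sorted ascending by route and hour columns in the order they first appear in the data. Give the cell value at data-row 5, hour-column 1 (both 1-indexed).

With rows sorted ascending by route, row 5 is route=RT36. hour columns in first-appearance order: 15h, 08h, 06h, 17h; column 1 is 15h.
Long rows with route=RT36, hour=15h: 258 + 534 = 792.

792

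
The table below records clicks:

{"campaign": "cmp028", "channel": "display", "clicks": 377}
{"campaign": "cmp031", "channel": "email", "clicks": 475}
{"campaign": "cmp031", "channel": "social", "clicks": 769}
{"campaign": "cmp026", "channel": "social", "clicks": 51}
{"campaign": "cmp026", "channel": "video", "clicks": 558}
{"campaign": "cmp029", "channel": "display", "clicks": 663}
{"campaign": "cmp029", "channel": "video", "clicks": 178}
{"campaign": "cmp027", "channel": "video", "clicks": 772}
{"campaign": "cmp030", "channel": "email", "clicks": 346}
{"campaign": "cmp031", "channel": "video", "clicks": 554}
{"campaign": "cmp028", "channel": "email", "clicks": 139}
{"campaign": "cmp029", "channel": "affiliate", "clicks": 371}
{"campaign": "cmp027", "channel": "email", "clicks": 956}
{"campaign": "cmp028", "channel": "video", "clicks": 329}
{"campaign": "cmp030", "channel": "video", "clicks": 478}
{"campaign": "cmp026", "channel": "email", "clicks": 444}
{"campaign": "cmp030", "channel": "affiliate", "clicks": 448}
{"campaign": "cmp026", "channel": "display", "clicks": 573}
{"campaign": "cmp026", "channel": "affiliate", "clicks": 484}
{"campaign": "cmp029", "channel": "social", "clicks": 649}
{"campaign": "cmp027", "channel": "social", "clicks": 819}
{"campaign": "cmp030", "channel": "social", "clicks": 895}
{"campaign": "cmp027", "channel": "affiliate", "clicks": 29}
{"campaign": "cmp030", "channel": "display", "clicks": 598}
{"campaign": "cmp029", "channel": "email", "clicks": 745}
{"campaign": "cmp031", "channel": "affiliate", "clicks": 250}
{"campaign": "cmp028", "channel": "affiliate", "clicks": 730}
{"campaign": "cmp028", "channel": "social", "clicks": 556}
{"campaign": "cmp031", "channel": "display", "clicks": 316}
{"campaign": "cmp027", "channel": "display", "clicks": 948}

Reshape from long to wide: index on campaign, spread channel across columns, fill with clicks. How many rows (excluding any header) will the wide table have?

6 distinct campaign values → 6 rows.

6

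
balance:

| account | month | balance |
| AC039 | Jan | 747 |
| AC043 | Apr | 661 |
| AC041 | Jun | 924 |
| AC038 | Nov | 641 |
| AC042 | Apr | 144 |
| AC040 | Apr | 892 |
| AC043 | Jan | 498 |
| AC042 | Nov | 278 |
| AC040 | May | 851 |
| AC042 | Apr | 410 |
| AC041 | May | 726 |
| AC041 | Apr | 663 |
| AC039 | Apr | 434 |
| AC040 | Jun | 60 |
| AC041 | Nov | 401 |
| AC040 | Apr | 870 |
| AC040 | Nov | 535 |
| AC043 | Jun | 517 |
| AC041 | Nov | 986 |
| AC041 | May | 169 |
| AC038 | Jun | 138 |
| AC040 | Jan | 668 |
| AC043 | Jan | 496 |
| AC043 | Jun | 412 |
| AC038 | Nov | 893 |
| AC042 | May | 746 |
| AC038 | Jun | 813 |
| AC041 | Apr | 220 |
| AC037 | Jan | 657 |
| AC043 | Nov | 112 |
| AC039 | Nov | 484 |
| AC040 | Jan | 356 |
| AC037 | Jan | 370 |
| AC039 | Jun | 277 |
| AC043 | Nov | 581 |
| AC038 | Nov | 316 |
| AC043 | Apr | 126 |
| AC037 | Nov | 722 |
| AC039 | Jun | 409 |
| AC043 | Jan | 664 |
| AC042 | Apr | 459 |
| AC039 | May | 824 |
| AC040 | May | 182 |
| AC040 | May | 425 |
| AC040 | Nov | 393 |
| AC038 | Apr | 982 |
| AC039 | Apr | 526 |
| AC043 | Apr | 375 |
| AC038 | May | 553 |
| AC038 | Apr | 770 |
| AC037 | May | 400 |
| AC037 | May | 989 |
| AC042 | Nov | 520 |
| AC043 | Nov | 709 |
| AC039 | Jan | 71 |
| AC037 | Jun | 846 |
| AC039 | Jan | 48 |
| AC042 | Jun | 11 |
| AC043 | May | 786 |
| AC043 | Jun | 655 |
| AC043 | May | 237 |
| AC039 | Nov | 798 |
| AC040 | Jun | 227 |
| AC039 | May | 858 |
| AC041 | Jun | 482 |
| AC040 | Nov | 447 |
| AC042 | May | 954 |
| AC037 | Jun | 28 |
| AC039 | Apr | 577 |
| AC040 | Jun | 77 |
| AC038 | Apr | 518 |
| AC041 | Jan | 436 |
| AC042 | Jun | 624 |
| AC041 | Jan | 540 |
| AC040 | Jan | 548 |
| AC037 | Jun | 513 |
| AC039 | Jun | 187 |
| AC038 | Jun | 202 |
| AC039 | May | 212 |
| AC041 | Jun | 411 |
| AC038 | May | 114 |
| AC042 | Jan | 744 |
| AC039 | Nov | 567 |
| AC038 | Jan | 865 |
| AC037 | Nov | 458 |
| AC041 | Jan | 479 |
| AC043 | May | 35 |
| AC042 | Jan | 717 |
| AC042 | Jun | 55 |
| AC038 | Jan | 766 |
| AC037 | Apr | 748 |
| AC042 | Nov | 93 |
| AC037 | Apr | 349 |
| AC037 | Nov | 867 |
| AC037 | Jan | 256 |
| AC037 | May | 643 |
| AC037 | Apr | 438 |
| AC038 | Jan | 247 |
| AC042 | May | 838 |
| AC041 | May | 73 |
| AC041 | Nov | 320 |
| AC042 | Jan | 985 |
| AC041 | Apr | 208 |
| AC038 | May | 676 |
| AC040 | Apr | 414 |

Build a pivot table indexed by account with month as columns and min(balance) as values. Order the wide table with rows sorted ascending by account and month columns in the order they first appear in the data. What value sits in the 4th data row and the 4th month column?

393

With rows sorted ascending by account, row 4 is account=AC040. month columns in first-appearance order: Jan, Apr, Jun, Nov, May; column 4 is Nov.
Long rows with account=AC040, month=Nov: min(535, 393, 447) = 393.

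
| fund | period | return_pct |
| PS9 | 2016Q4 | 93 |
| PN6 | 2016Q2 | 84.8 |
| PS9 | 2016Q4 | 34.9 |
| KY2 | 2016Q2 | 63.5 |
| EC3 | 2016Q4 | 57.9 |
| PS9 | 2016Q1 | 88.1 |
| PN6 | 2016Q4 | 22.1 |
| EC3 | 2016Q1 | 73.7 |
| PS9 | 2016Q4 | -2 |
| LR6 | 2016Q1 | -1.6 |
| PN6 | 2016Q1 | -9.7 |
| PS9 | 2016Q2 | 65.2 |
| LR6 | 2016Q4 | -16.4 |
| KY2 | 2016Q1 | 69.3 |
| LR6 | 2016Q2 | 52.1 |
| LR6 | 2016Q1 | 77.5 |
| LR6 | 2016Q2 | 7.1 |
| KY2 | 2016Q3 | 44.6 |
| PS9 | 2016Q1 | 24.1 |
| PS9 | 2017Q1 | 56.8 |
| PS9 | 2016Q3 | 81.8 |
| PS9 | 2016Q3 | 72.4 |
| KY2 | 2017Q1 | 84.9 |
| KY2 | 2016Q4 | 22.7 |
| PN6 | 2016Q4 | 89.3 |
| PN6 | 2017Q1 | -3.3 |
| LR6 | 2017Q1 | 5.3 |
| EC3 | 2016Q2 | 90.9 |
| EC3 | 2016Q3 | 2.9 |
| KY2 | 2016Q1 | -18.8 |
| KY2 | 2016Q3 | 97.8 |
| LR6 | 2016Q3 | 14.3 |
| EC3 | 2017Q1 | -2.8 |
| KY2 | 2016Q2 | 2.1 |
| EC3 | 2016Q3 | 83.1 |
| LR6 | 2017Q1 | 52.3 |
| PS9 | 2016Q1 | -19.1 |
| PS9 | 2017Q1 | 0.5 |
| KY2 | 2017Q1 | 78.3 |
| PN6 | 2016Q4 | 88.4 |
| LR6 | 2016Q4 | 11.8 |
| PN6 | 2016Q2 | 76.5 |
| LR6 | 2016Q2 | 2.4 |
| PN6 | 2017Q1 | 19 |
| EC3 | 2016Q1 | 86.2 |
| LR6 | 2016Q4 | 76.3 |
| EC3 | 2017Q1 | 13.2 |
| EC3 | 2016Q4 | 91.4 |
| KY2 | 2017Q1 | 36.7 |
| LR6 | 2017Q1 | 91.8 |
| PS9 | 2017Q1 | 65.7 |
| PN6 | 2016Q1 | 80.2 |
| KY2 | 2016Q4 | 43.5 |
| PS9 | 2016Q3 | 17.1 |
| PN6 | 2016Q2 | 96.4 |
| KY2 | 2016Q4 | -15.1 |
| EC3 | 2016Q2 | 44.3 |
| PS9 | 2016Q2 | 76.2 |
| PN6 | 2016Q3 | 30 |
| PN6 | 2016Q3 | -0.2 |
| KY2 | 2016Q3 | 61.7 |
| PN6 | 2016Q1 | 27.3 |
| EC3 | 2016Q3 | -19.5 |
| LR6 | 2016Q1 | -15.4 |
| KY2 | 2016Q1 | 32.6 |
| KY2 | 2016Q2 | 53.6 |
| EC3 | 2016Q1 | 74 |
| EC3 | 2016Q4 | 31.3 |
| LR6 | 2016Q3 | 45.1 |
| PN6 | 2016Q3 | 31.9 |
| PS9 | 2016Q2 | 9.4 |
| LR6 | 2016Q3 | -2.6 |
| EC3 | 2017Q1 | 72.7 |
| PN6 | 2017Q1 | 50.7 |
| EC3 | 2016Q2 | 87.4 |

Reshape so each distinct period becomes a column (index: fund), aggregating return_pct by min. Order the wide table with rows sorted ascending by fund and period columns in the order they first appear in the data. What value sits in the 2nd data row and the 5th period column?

With rows sorted ascending by fund, row 2 is fund=KY2. period columns in first-appearance order: 2016Q4, 2016Q2, 2016Q1, 2016Q3, 2017Q1; column 5 is 2017Q1.
Long rows with fund=KY2, period=2017Q1: min(84.9, 78.3, 36.7) = 36.7.

36.7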